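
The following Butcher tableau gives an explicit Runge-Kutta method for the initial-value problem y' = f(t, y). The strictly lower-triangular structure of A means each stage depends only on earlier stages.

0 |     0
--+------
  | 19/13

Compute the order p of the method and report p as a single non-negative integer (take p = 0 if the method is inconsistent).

b = (19/13)
c = (0)
Σ b_i: 19/13·1 = 19/13 ≠ 1 ⇒ order 0.

0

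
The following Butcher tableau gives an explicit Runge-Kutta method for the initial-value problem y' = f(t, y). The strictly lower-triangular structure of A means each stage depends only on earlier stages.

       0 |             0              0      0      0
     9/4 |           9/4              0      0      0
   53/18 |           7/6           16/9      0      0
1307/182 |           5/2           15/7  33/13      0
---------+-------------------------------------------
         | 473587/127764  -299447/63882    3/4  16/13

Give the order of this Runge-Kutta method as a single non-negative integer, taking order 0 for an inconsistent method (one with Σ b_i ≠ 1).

b = (473587/127764, -299447/63882, 3/4, 16/13)
c = (0, 9/4, 53/18, 1307/182)
Ac = (0, 0, 4, 13427/1092)
Σ b_i: 473587/127764·1 + (-299447/63882)·1 + 3/4·1 + 16/13·1 = 1 ✓
b·c: (-299447/63882)·9/4 + 3/4·53/18 + 16/13·1307/182 = 1/2 ✓
b·c²: (-299447/63882)·81/16 + 3/4·2809/324 + 16/13·1708249/33124 = 4301279261/93012192 ≠ 1/3 ⇒ order 2.
b·Ac: 3/4·4 + 16/13·13427/1092 = 64355/3549 ≠ 1/6

2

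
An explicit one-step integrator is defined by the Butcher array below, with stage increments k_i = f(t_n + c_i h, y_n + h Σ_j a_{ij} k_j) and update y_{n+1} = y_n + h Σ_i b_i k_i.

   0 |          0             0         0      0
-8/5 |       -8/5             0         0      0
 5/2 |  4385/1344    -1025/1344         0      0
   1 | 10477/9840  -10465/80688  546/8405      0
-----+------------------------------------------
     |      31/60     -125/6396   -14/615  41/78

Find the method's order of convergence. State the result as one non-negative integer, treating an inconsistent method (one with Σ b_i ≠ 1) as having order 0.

4

b = (31/60, -125/6396, -14/615, 41/78)
c = (0, -8/5, 5/2, 1)
Ac = (0, 0, 205/168, 91/246)
Σ b_i: 31/60·1 + (-125/6396)·1 + (-14/615)·1 + 41/78·1 = 1 ✓
b·c: (-125/6396)·(-8/5) + (-14/615)·5/2 + 41/78·1 = 1/2 ✓
b·c²: (-125/6396)·64/25 + (-14/615)·25/4 + 41/78·1 = 1/3 ✓
b·Ac: (-14/615)·205/168 + 41/78·91/246 = 1/6 ✓
b·c³: (-125/6396)·(-512/125) + (-14/615)·125/8 + 41/78·1 = 1/4 ✓
b·(c∘Ac): (-14/615)·1025/336 + 41/78·91/246 = 1/8 ✓
b·Ac²: (-14/615)·(-41/21) + 41/78·91/1230 = 1/12 ✓
b·A²c: 41/78·13/164 = 1/24 ✓; 4 stages ⇒ order 4.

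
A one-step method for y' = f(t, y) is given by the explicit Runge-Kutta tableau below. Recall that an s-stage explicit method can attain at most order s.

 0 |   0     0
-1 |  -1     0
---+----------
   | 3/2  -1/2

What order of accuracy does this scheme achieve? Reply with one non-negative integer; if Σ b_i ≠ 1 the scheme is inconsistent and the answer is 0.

2

b = (3/2, -1/2)
c = (0, -1)
Σ b_i: 3/2·1 + (-1/2)·1 = 1 ✓
b·c: (-1/2)·(-1) = 1/2 ✓; 2 stages ⇒ order 2.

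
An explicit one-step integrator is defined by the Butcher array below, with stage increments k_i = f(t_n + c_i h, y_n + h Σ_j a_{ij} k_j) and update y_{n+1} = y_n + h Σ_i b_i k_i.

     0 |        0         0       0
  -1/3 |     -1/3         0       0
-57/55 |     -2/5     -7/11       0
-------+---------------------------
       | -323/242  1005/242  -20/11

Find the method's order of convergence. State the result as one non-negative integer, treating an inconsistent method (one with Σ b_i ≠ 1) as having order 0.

b = (-323/242, 1005/242, -20/11)
c = (0, -1/3, -57/55)
Ac = (0, 0, 7/33)
Σ b_i: (-323/242)·1 + 1005/242·1 + (-20/11)·1 = 1 ✓
b·c: 1005/242·(-1/3) + (-20/11)·(-57/55) = 1/2 ✓
b·c²: 1005/242·1/9 + (-20/11)·3249/3025 = -59551/39930 ≠ 1/3 ⇒ order 2.
b·Ac: (-20/11)·7/33 = -140/363 ≠ 1/6

2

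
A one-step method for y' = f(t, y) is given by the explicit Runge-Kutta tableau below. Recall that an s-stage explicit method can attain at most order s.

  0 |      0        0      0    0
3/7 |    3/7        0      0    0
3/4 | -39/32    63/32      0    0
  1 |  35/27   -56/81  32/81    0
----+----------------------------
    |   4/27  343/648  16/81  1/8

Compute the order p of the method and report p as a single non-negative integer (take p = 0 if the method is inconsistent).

4

b = (4/27, 343/648, 16/81, 1/8)
c = (0, 3/7, 3/4, 1)
Ac = (0, 0, 27/32, 0)
Σ b_i: 4/27·1 + 343/648·1 + 16/81·1 + 1/8·1 = 1 ✓
b·c: 343/648·3/7 + 16/81·3/4 + 1/8·1 = 1/2 ✓
b·c²: 343/648·9/49 + 16/81·9/16 + 1/8·1 = 1/3 ✓
b·Ac: 16/81·27/32 = 1/6 ✓
b·c³: 343/648·27/343 + 16/81·27/64 + 1/8·1 = 1/4 ✓
b·(c∘Ac): 16/81·81/128 = 1/8 ✓
b·Ac²: 16/81·81/224 + 1/8·2/21 = 1/12 ✓
b·A²c: 1/8·1/3 = 1/24 ✓; 4 stages ⇒ order 4.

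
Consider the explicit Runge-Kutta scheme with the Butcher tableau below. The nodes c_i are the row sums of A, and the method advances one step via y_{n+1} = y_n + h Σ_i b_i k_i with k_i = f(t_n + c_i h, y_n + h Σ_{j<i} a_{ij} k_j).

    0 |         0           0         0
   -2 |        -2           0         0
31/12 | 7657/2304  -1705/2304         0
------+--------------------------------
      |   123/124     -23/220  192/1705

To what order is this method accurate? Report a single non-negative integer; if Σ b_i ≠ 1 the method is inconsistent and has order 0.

3

b = (123/124, -23/220, 192/1705)
c = (0, -2, 31/12)
Ac = (0, 0, 1705/1152)
Σ b_i: 123/124·1 + (-23/220)·1 + 192/1705·1 = 1 ✓
b·c: (-23/220)·(-2) + 192/1705·31/12 = 1/2 ✓
b·c²: (-23/220)·4 + 192/1705·961/144 = 1/3 ✓
b·Ac: 192/1705·1705/1152 = 1/6 ✓; 3 stages ⇒ order 3.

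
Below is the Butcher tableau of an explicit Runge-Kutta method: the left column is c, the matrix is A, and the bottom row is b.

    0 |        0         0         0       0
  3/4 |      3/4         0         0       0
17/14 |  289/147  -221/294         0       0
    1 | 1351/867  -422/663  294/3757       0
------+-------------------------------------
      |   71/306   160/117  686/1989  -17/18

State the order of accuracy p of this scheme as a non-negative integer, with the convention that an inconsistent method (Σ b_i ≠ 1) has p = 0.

4

b = (71/306, 160/117, 686/1989, -17/18)
c = (0, 3/4, 17/14, 1)
Ac = (0, 0, -221/392, -13/34)
Σ b_i: 71/306·1 + 160/117·1 + 686/1989·1 + (-17/18)·1 = 1 ✓
b·c: 160/117·3/4 + 686/1989·17/14 + (-17/18)·1 = 1/2 ✓
b·c²: 160/117·9/16 + 686/1989·289/196 + (-17/18)·1 = 1/3 ✓
b·Ac: 686/1989·(-221/392) + (-17/18)·(-13/34) = 1/6 ✓
b·c³: 160/117·27/64 + 686/1989·4913/2744 + (-17/18)·1 = 1/4 ✓
b·(c∘Ac): 686/1989·(-3757/5488) + (-17/18)·(-13/34) = 1/8 ✓
b·Ac²: 686/1989·(-663/1568) + (-17/18)·(-33/136) = 1/12 ✓
b·A²c: (-17/18)·(-3/68) = 1/24 ✓; 4 stages ⇒ order 4.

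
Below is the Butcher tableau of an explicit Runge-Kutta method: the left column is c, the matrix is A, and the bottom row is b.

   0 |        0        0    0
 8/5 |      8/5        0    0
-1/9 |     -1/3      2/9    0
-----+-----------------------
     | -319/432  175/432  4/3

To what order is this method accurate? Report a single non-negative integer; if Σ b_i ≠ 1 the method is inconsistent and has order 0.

b = (-319/432, 175/432, 4/3)
c = (0, 8/5, -1/9)
Ac = (0, 0, 16/45)
Σ b_i: (-319/432)·1 + 175/432·1 + 4/3·1 = 1 ✓
b·c: 175/432·8/5 + 4/3·(-1/9) = 1/2 ✓
b·c²: 175/432·64/25 + 4/3·1/81 = 256/243 ≠ 1/3 ⇒ order 2.
b·Ac: 4/3·16/45 = 64/135 ≠ 1/6

2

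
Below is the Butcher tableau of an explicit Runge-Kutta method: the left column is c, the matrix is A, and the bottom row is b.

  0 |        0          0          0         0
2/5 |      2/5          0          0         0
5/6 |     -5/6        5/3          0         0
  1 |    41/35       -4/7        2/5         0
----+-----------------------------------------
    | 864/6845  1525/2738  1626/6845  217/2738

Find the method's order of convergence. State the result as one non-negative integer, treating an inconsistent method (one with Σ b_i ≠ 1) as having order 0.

b = (864/6845, 1525/2738, 1626/6845, 217/2738)
c = (0, 2/5, 5/6, 1)
Ac = (0, 0, 2/3, 11/105)
Σ b_i: 864/6845·1 + 1525/2738·1 + 1626/6845·1 + 217/2738·1 = 1 ✓
b·c: 1525/2738·2/5 + 1626/6845·5/6 + 217/2738·1 = 1/2 ✓
b·c²: 1525/2738·4/25 + 1626/6845·25/36 + 217/2738·1 = 1/3 ✓
b·Ac: 1626/6845·2/3 + 217/2738·11/105 = 1/6 ✓
b·c³: 1525/2738·8/125 + 1626/6845·125/216 + 217/2738·1 = 62189/246420 ≠ 1/4 ⇒ order 3.
b·(c∘Ac): 1626/6845·5/9 + 217/2738·11/105 = 5761/41070 ≠ 1/8
b·Ac²: 1626/6845·4/15 + 217/2738·587/3150 = 19249/246420 ≠ 1/12
b·A²c: 217/2738·4/15 = 434/20535 ≠ 1/24

3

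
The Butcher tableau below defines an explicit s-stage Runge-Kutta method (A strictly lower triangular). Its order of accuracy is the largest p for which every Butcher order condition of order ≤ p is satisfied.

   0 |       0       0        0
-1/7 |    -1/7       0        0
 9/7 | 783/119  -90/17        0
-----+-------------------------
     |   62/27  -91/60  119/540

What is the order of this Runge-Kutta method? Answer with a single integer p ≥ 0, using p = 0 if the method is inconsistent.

3

b = (62/27, -91/60, 119/540)
c = (0, -1/7, 9/7)
Ac = (0, 0, 90/119)
Σ b_i: 62/27·1 + (-91/60)·1 + 119/540·1 = 1 ✓
b·c: (-91/60)·(-1/7) + 119/540·9/7 = 1/2 ✓
b·c²: (-91/60)·1/49 + 119/540·81/49 = 1/3 ✓
b·Ac: 119/540·90/119 = 1/6 ✓; 3 stages ⇒ order 3.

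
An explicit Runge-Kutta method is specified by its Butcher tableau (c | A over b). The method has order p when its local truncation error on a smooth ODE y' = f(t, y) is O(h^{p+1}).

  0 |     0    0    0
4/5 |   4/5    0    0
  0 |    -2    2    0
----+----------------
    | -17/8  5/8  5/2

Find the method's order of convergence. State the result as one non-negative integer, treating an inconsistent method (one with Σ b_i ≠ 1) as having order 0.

2

b = (-17/8, 5/8, 5/2)
c = (0, 4/5, 0)
Ac = (0, 0, 8/5)
Σ b_i: (-17/8)·1 + 5/8·1 + 5/2·1 = 1 ✓
b·c: 5/8·4/5 = 1/2 ✓
b·c²: 5/8·16/25 = 2/5 ≠ 1/3 ⇒ order 2.
b·Ac: 5/2·8/5 = 4 ≠ 1/6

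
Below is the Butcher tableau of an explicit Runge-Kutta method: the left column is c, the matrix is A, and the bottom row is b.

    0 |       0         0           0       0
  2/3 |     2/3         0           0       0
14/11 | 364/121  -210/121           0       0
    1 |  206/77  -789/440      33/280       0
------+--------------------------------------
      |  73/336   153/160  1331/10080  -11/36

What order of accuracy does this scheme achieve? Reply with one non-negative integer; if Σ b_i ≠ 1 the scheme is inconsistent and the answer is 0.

b = (73/336, 153/160, 1331/10080, -11/36)
c = (0, 2/3, 14/11, 1)
Ac = (0, 0, -140/121, -23/22)
Σ b_i: 73/336·1 + 153/160·1 + 1331/10080·1 + (-11/36)·1 = 1 ✓
b·c: 153/160·2/3 + 1331/10080·14/11 + (-11/36)·1 = 1/2 ✓
b·c²: 153/160·4/9 + 1331/10080·196/121 + (-11/36)·1 = 1/3 ✓
b·Ac: 1331/10080·(-140/121) + (-11/36)·(-23/22) = 1/6 ✓
b·c³: 153/160·8/27 + 1331/10080·2744/1331 + (-11/36)·1 = 1/4 ✓
b·(c∘Ac): 1331/10080·(-1960/1331) + (-11/36)·(-23/22) = 1/8 ✓
b·Ac²: 1331/10080·(-280/363) + (-11/36)·(-20/33) = 1/12 ✓
b·A²c: (-11/36)·(-3/22) = 1/24 ✓; 4 stages ⇒ order 4.

4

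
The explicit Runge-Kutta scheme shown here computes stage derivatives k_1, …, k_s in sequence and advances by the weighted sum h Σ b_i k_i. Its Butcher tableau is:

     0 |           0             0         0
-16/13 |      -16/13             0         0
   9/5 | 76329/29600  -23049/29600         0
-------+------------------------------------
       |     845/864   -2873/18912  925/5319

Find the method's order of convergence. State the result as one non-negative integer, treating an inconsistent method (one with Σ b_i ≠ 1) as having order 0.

3

b = (845/864, -2873/18912, 925/5319)
c = (0, -16/13, 9/5)
Ac = (0, 0, 1773/1850)
Σ b_i: 845/864·1 + (-2873/18912)·1 + 925/5319·1 = 1 ✓
b·c: (-2873/18912)·(-16/13) + 925/5319·9/5 = 1/2 ✓
b·c²: (-2873/18912)·256/169 + 925/5319·81/25 = 1/3 ✓
b·Ac: 925/5319·1773/1850 = 1/6 ✓; 3 stages ⇒ order 3.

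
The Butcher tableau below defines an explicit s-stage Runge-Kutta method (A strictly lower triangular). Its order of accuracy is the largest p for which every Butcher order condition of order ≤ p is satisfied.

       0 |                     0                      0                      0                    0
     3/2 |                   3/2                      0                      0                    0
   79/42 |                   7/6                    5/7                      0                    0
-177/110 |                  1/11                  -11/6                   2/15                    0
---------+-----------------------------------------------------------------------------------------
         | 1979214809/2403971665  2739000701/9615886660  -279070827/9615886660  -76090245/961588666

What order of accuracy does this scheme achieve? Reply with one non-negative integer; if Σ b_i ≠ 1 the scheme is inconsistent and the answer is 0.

b = (1979214809/2403971665, 2739000701/9615886660, -279070827/9615886660, -76090245/961588666)
c = (0, 3/2, 79/42, -177/110)
Ac = (0, 0, 15/14, -3149/1260)
Σ b_i: 1979214809/2403971665·1 + 2739000701/9615886660·1 + (-279070827/9615886660)·1 + (-76090245/961588666)·1 = 1 ✓
b·c: 2739000701/9615886660·3/2 + (-279070827/9615886660)·79/42 + (-76090245/961588666)·(-177/110) = 1/2 ✓
b·c²: 2739000701/9615886660·9/4 + (-279070827/9615886660)·6241/1764 + (-76090245/961588666)·31329/12100 = 1/3 ✓
b·Ac: (-279070827/9615886660)·15/14 + (-76090245/961588666)·(-3149/1260) = 1/6 ✓
b·c³: 2739000701/9615886660·27/8 + (-279070827/9615886660)·493039/74088 + (-76090245/961588666)·(-5545233/1331000) = 73160407566853/66638094553800 ≠ 1/4 ⇒ order 3.
b·(c∘Ac): (-279070827/9615886660)·395/196 + (-76090245/961588666)·185791/46200 = -7244688937/19231773320 ≠ 1/8
b·Ac²: (-279070827/9615886660)·45/28 + (-76090245/961588666)·(-193331/52920) = 29374061363/121160171916 ≠ 1/12
b·A²c: (-76090245/961588666)·1/7 = -10870035/961588666 ≠ 1/24

3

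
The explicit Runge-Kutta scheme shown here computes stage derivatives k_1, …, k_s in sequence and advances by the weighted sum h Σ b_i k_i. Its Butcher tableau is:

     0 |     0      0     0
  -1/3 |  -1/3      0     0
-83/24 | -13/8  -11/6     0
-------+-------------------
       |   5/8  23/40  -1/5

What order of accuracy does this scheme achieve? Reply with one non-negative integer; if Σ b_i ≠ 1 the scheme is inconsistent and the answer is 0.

2

b = (5/8, 23/40, -1/5)
c = (0, -1/3, -83/24)
Ac = (0, 0, 11/18)
Σ b_i: 5/8·1 + 23/40·1 + (-1/5)·1 = 1 ✓
b·c: 23/40·(-1/3) + (-1/5)·(-83/24) = 1/2 ✓
b·c²: 23/40·1/9 + (-1/5)·6889/576 = -149/64 ≠ 1/3 ⇒ order 2.
b·Ac: (-1/5)·11/18 = -11/90 ≠ 1/6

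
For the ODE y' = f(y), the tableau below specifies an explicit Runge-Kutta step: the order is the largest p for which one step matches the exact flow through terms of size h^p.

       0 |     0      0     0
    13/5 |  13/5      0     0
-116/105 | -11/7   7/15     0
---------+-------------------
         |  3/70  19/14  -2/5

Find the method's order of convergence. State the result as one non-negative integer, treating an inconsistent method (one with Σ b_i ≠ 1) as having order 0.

b = (3/70, 19/14, -2/5)
c = (0, 13/5, -116/105)
Ac = (0, 0, 91/75)
Σ b_i: 3/70·1 + 19/14·1 + (-2/5)·1 = 1 ✓
b·c: 19/14·13/5 + (-2/5)·(-116/105) = 4169/1050 ≠ 1/2 ⇒ order 1.

1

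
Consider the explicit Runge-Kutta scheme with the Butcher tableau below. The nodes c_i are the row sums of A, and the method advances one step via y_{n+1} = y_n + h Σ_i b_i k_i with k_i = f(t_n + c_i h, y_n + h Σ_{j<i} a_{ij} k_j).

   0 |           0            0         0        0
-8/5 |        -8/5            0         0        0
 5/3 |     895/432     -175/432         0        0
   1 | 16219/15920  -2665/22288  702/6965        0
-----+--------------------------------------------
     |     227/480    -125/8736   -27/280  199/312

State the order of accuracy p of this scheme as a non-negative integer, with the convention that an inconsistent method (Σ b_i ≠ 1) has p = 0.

b = (227/480, -125/8736, -27/280, 199/312)
c = (0, -8/5, 5/3, 1)
Ac = (0, 0, 35/54, 143/398)
Σ b_i: 227/480·1 + (-125/8736)·1 + (-27/280)·1 + 199/312·1 = 1 ✓
b·c: (-125/8736)·(-8/5) + (-27/280)·5/3 + 199/312·1 = 1/2 ✓
b·c²: (-125/8736)·64/25 + (-27/280)·25/9 + 199/312·1 = 1/3 ✓
b·Ac: (-27/280)·35/54 + 199/312·143/398 = 1/6 ✓
b·c³: (-125/8736)·(-512/125) + (-27/280)·125/27 + 199/312·1 = 1/4 ✓
b·(c∘Ac): (-27/280)·175/162 + 199/312·143/398 = 1/8 ✓
b·Ac²: (-27/280)·(-28/27) + 199/312·(-26/995) = 1/12 ✓
b·A²c: 199/312·13/199 = 1/24 ✓; 4 stages ⇒ order 4.

4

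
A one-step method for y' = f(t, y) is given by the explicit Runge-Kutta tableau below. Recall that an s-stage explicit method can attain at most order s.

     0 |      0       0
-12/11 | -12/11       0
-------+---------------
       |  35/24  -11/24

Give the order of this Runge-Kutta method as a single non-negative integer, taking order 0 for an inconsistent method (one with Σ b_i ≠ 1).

2

b = (35/24, -11/24)
c = (0, -12/11)
Σ b_i: 35/24·1 + (-11/24)·1 = 1 ✓
b·c: (-11/24)·(-12/11) = 1/2 ✓; 2 stages ⇒ order 2.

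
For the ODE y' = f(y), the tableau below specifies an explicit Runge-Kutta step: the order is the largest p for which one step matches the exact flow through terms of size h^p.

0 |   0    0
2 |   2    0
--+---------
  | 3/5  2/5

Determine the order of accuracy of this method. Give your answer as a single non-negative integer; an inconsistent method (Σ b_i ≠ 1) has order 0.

b = (3/5, 2/5)
c = (0, 2)
Σ b_i: 3/5·1 + 2/5·1 = 1 ✓
b·c: 2/5·2 = 4/5 ≠ 1/2 ⇒ order 1.

1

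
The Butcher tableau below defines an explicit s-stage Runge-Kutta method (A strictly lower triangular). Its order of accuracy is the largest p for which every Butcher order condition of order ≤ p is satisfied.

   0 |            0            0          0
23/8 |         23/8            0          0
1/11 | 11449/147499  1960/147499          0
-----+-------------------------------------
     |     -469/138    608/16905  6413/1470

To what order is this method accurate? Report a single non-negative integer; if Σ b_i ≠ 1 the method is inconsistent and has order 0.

3

b = (-469/138, 608/16905, 6413/1470)
c = (0, 23/8, 1/11)
Ac = (0, 0, 245/6413)
Σ b_i: (-469/138)·1 + 608/16905·1 + 6413/1470·1 = 1 ✓
b·c: 608/16905·23/8 + 6413/1470·1/11 = 1/2 ✓
b·c²: 608/16905·529/64 + 6413/1470·1/121 = 1/3 ✓
b·Ac: 6413/1470·245/6413 = 1/6 ✓; 3 stages ⇒ order 3.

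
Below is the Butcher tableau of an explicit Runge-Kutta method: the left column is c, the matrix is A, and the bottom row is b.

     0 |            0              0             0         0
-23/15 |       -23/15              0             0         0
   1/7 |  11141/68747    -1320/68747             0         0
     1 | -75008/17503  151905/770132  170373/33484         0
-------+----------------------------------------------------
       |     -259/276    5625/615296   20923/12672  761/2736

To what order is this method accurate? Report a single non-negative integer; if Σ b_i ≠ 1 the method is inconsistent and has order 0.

4

b = (-259/276, 5625/615296, 20923/12672, 761/2736)
c = (0, -23/15, 1/7, 1)
Ac = (0, 0, 88/2989, 323/761)
Σ b_i: (-259/276)·1 + 5625/615296·1 + 20923/12672·1 + 761/2736·1 = 1 ✓
b·c: 5625/615296·(-23/15) + 20923/12672·1/7 + 761/2736·1 = 1/2 ✓
b·c²: 5625/615296·529/225 + 20923/12672·1/49 + 761/2736·1 = 1/3 ✓
b·Ac: 20923/12672·88/2989 + 761/2736·323/761 = 1/6 ✓
b·c³: 5625/615296·(-12167/3375) + 20923/12672·1/343 + 761/2736·1 = 1/4 ✓
b·(c∘Ac): 20923/12672·88/20923 + 761/2736·323/761 = 1/8 ✓
b·Ac²: 20923/12672·(-2024/44835) + 761/2736·6479/11415 = 1/12 ✓
b·A²c: 761/2736·114/761 = 1/24 ✓; 4 stages ⇒ order 4.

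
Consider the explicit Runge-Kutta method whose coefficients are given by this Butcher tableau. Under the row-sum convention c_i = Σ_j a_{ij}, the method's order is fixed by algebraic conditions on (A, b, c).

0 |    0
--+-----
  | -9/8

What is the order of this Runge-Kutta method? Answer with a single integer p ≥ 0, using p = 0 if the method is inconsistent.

b = (-9/8)
c = (0)
Σ b_i: (-9/8)·1 = -9/8 ≠ 1 ⇒ order 0.

0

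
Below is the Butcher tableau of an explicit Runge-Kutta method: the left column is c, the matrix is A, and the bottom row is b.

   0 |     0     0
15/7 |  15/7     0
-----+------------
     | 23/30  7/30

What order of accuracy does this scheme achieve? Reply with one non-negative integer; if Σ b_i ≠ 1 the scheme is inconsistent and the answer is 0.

2

b = (23/30, 7/30)
c = (0, 15/7)
Σ b_i: 23/30·1 + 7/30·1 = 1 ✓
b·c: 7/30·15/7 = 1/2 ✓; 2 stages ⇒ order 2.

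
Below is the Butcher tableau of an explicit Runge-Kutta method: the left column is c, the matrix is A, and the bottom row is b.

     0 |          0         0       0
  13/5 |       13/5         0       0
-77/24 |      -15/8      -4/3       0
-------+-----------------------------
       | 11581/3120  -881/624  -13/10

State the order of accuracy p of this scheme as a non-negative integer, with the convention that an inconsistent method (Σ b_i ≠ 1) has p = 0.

b = (11581/3120, -881/624, -13/10)
c = (0, 13/5, -77/24)
Ac = (0, 0, -52/15)
Σ b_i: 11581/3120·1 + (-881/624)·1 + (-13/10)·1 = 1 ✓
b·c: (-881/624)·13/5 + (-13/10)·(-77/24) = 1/2 ✓
b·c²: (-881/624)·169/25 + (-13/10)·5929/576 = -660257/28800 ≠ 1/3 ⇒ order 2.
b·Ac: (-13/10)·(-52/15) = 338/75 ≠ 1/6

2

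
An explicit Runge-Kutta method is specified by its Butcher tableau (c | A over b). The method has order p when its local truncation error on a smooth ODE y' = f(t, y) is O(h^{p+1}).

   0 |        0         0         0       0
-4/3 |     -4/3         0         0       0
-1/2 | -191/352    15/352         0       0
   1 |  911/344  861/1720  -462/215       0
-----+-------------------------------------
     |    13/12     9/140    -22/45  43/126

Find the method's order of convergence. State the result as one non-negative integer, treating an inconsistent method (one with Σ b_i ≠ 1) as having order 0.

b = (13/12, 9/140, -22/45, 43/126)
c = (0, -4/3, -1/2, 1)
Ac = (0, 0, -5/88, 35/86)
Σ b_i: 13/12·1 + 9/140·1 + (-22/45)·1 + 43/126·1 = 1 ✓
b·c: 9/140·(-4/3) + (-22/45)·(-1/2) + 43/126·1 = 1/2 ✓
b·c²: 9/140·16/9 + (-22/45)·1/4 + 43/126·1 = 1/3 ✓
b·Ac: (-22/45)·(-5/88) + 43/126·35/86 = 1/6 ✓
b·c³: 9/140·(-64/27) + (-22/45)·(-1/8) + 43/126·1 = 1/4 ✓
b·(c∘Ac): (-22/45)·5/176 + 43/126·35/86 = 1/8 ✓
b·Ac²: (-22/45)·5/66 + 43/126·91/258 = 1/12 ✓
b·A²c: 43/126·21/172 = 1/24 ✓; 4 stages ⇒ order 4.

4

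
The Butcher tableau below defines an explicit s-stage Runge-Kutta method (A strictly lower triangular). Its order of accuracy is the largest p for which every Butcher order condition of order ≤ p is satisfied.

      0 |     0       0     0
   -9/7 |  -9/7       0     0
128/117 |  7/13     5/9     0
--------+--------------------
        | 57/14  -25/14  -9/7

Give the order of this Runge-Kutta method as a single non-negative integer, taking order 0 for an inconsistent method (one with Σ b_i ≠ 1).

b = (57/14, -25/14, -9/7)
c = (0, -9/7, 128/117)
Ac = (0, 0, -5/7)
Σ b_i: 57/14·1 + (-25/14)·1 + (-9/7)·1 = 1 ✓
b·c: (-25/14)·(-9/7) + (-9/7)·128/117 = 1133/1274 ≠ 1/2 ⇒ order 1.

1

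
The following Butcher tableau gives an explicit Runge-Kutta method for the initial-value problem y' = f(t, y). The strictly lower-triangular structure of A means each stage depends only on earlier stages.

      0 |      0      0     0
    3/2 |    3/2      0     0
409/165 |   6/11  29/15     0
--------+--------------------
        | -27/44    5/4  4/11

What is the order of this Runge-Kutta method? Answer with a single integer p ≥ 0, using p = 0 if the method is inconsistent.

b = (-27/44, 5/4, 4/11)
c = (0, 3/2, 409/165)
Ac = (0, 0, 29/10)
Σ b_i: (-27/44)·1 + 5/4·1 + 4/11·1 = 1 ✓
b·c: 5/4·3/2 + 4/11·409/165 = 40313/14520 ≠ 1/2 ⇒ order 1.

1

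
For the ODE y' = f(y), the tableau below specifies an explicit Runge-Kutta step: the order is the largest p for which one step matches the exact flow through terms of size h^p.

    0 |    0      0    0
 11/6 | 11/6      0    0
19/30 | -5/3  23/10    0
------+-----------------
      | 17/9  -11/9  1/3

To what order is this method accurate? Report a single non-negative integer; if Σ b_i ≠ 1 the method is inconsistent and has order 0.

1

b = (17/9, -11/9, 1/3)
c = (0, 11/6, 19/30)
Ac = (0, 0, 253/60)
Σ b_i: 17/9·1 + (-11/9)·1 + 1/3·1 = 1 ✓
b·c: (-11/9)·11/6 + 1/3·19/30 = -274/135 ≠ 1/2 ⇒ order 1.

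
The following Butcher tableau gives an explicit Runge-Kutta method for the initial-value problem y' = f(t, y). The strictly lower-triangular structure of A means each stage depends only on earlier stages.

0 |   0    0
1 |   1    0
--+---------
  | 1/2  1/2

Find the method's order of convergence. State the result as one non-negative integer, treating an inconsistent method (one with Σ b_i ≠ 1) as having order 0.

2

b = (1/2, 1/2)
c = (0, 1)
Σ b_i: 1/2·1 + 1/2·1 = 1 ✓
b·c: 1/2·1 = 1/2 ✓; 2 stages ⇒ order 2.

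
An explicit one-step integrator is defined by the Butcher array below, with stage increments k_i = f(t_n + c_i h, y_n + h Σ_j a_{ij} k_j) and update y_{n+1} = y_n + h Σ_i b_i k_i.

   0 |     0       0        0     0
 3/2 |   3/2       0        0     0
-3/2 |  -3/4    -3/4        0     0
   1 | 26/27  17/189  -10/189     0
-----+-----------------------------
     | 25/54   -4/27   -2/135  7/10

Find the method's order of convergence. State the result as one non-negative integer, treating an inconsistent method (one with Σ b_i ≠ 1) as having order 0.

4

b = (25/54, -4/27, -2/135, 7/10)
c = (0, 3/2, -3/2, 1)
Ac = (0, 0, -9/8, 3/14)
Σ b_i: 25/54·1 + (-4/27)·1 + (-2/135)·1 + 7/10·1 = 1 ✓
b·c: (-4/27)·3/2 + (-2/135)·(-3/2) + 7/10·1 = 1/2 ✓
b·c²: (-4/27)·9/4 + (-2/135)·9/4 + 7/10·1 = 1/3 ✓
b·Ac: (-2/135)·(-9/8) + 7/10·3/14 = 1/6 ✓
b·c³: (-4/27)·27/8 + (-2/135)·(-27/8) + 7/10·1 = 1/4 ✓
b·(c∘Ac): (-2/135)·27/16 + 7/10·3/14 = 1/8 ✓
b·Ac²: (-2/135)·(-27/16) + 7/10·1/12 = 1/12 ✓
b·A²c: 7/10·5/84 = 1/24 ✓; 4 stages ⇒ order 4.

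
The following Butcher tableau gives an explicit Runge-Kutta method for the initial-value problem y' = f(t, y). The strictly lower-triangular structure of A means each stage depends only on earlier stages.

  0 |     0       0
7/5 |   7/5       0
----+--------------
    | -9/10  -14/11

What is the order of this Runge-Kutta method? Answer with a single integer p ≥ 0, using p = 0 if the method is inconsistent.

0

b = (-9/10, -14/11)
c = (0, 7/5)
Σ b_i: (-9/10)·1 + (-14/11)·1 = -239/110 ≠ 1 ⇒ order 0.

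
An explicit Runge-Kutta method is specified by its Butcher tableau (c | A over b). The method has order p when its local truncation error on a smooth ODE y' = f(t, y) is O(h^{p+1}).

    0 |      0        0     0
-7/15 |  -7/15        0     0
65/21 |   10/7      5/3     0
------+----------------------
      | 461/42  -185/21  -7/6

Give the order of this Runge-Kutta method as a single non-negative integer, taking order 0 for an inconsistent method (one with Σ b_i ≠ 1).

b = (461/42, -185/21, -7/6)
c = (0, -7/15, 65/21)
Ac = (0, 0, -7/9)
Σ b_i: 461/42·1 + (-185/21)·1 + (-7/6)·1 = 1 ✓
b·c: (-185/21)·(-7/15) + (-7/6)·65/21 = 1/2 ✓
b·c²: (-185/21)·49/225 + (-7/6)·4225/441 = -24751/1890 ≠ 1/3 ⇒ order 2.
b·Ac: (-7/6)·(-7/9) = 49/54 ≠ 1/6

2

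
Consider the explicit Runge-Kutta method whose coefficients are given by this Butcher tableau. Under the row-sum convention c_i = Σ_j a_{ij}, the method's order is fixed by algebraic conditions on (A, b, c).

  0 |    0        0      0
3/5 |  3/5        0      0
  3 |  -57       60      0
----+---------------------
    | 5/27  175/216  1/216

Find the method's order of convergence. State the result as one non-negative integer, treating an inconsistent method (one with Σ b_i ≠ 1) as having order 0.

3

b = (5/27, 175/216, 1/216)
c = (0, 3/5, 3)
Ac = (0, 0, 36)
Σ b_i: 5/27·1 + 175/216·1 + 1/216·1 = 1 ✓
b·c: 175/216·3/5 + 1/216·3 = 1/2 ✓
b·c²: 175/216·9/25 + 1/216·9 = 1/3 ✓
b·Ac: 1/216·36 = 1/6 ✓; 3 stages ⇒ order 3.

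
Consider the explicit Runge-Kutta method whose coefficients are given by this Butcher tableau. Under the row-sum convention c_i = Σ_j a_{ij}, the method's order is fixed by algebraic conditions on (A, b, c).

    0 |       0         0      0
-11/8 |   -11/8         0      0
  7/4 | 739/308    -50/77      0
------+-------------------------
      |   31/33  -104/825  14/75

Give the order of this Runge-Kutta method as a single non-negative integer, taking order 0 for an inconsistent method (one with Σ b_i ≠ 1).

3

b = (31/33, -104/825, 14/75)
c = (0, -11/8, 7/4)
Ac = (0, 0, 25/28)
Σ b_i: 31/33·1 + (-104/825)·1 + 14/75·1 = 1 ✓
b·c: (-104/825)·(-11/8) + 14/75·7/4 = 1/2 ✓
b·c²: (-104/825)·121/64 + 14/75·49/16 = 1/3 ✓
b·Ac: 14/75·25/28 = 1/6 ✓; 3 stages ⇒ order 3.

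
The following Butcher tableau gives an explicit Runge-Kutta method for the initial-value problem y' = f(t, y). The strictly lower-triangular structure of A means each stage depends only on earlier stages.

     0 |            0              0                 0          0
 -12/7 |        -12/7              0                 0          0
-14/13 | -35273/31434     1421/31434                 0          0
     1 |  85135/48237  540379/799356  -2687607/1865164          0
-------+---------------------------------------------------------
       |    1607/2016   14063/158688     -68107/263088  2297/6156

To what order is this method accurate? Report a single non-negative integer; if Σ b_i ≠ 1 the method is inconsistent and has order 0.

b = (1607/2016, 14063/158688, -68107/263088, 2297/6156)
c = (0, -12/7, -14/13, 1)
Ac = (0, 0, -406/5239, 1805/4594)
Σ b_i: 1607/2016·1 + 14063/158688·1 + (-68107/263088)·1 + 2297/6156·1 = 1 ✓
b·c: 14063/158688·(-12/7) + (-68107/263088)·(-14/13) + 2297/6156·1 = 1/2 ✓
b·c²: 14063/158688·144/49 + (-68107/263088)·196/169 + 2297/6156·1 = 1/3 ✓
b·Ac: (-68107/263088)·(-406/5239) + 2297/6156·1805/4594 = 1/6 ✓
b·c³: 14063/158688·(-1728/343) + (-68107/263088)·(-2744/2197) + 2297/6156·1 = 1/4 ✓
b·(c∘Ac): (-68107/263088)·5684/68107 + 2297/6156·1805/4594 = 1/8 ✓
b·Ac²: (-68107/263088)·696/5239 + 2297/6156·5073/16079 = 1/12 ✓
b·A²c: 2297/6156·513/4594 = 1/24 ✓; 4 stages ⇒ order 4.

4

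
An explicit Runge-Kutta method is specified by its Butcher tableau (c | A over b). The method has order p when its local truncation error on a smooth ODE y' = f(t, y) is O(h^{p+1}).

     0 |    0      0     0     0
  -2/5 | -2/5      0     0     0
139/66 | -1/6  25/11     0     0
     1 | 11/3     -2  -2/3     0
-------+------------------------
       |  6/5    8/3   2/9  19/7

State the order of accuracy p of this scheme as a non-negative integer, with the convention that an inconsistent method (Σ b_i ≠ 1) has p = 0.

b = (6/5, 8/3, 2/9, 19/7)
c = (0, -2/5, 139/66, 1)
Ac = (0, 0, -10/11, -299/495)
Σ b_i: 6/5·1 + 8/3·1 + 2/9·1 + 19/7·1 = 2143/315 ≠ 1 ⇒ order 0.

0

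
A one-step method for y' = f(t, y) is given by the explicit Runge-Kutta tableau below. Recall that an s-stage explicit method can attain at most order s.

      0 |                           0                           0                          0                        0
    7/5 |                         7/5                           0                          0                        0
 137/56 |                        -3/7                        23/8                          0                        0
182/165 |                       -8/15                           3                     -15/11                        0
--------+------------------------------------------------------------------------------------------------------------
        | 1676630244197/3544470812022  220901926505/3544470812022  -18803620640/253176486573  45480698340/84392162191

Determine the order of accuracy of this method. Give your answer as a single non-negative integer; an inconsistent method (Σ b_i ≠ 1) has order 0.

b = (1676630244197/3544470812022, 220901926505/3544470812022, -18803620640/253176486573, 45480698340/84392162191)
c = (0, 7/5, 137/56, 182/165)
Ac = (0, 0, 161/40, 2661/3080)
Σ b_i: 1676630244197/3544470812022·1 + 220901926505/3544470812022·1 + (-18803620640/253176486573)·1 + 45480698340/84392162191·1 = 1 ✓
b·c: 220901926505/3544470812022·7/5 + (-18803620640/253176486573)·137/56 + 45480698340/84392162191·182/165 = 1/2 ✓
b·c²: 220901926505/3544470812022·49/25 + (-18803620640/253176486573)·18769/3136 + 45480698340/84392162191·33124/27225 = 1/3 ✓
b·Ac: (-18803620640/253176486573)·161/40 + 45480698340/84392162191·2661/3080 = 1/6 ✓
b·c³: 220901926505/3544470812022·343/125 + (-18803620640/253176486573)·2571353/175616 + 45480698340/84392162191·6028568/4492125 = -4519712939040097/23393507359345200 ≠ 1/4 ⇒ order 3.
b·(c∘Ac): (-18803620640/253176486573)·3151/320 + 45480698340/84392162191·11531/12100 = -551309682973/2531764865730 ≠ 1/8
b·Ac²: (-18803620640/253176486573)·1127/200 + 45480698340/84392162191·(-1967463/862400) = -233651493339853/141778832480880 ≠ 1/12
b·A²c: 45480698340/84392162191·(-483/88) = -499254029505/168784324382 ≠ 1/24

3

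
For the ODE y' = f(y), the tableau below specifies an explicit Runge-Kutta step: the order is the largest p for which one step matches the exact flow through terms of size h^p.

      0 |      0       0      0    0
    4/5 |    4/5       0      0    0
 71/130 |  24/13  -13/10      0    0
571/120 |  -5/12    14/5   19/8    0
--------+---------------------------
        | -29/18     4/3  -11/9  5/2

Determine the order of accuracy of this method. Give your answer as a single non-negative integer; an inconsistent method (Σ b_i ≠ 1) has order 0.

b = (-29/18, 4/3, -11/9, 5/2)
c = (0, 4/5, 71/130, 571/120)
Ac = (0, 0, -26/25, 18393/5200)
Σ b_i: (-29/18)·1 + 4/3·1 + (-11/9)·1 + 5/2·1 = 1 ✓
b·c: 4/3·4/5 + (-11/9)·71/130 + 5/2·571/120 = 115081/9360 ≠ 1/2 ⇒ order 1.

1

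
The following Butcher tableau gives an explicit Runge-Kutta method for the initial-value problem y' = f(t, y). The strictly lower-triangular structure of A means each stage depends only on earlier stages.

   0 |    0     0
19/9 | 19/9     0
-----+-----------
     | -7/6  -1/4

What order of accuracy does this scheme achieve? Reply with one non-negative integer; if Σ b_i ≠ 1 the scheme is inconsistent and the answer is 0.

b = (-7/6, -1/4)
c = (0, 19/9)
Σ b_i: (-7/6)·1 + (-1/4)·1 = -17/12 ≠ 1 ⇒ order 0.

0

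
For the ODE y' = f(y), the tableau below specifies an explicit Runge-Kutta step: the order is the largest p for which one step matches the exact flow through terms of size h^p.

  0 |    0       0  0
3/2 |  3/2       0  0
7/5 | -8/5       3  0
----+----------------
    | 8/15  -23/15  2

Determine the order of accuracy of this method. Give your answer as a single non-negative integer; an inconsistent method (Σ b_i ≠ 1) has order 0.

2

b = (8/15, -23/15, 2)
c = (0, 3/2, 7/5)
Ac = (0, 0, 9/2)
Σ b_i: 8/15·1 + (-23/15)·1 + 2·1 = 1 ✓
b·c: (-23/15)·3/2 + 2·7/5 = 1/2 ✓
b·c²: (-23/15)·9/4 + 2·49/25 = 47/100 ≠ 1/3 ⇒ order 2.
b·Ac: 2·9/2 = 9 ≠ 1/6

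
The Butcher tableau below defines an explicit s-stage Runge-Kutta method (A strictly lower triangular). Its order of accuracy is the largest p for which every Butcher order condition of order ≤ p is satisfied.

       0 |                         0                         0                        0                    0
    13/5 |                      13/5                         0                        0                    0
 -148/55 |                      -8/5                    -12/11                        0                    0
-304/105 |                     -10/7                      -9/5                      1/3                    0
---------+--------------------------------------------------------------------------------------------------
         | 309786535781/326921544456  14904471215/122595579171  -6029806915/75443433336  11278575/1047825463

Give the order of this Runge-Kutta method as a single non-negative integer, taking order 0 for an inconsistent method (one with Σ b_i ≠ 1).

3

b = (309786535781/326921544456, 14904471215/122595579171, -6029806915/75443433336, 11278575/1047825463)
c = (0, 13/5, -148/55, -304/105)
Ac = (0, 0, -156/55, -4601/825)
Σ b_i: 309786535781/326921544456·1 + 14904471215/122595579171·1 + (-6029806915/75443433336)·1 + 11278575/1047825463·1 = 1 ✓
b·c: 14904471215/122595579171·13/5 + (-6029806915/75443433336)·(-148/55) + 11278575/1047825463·(-304/105) = 1/2 ✓
b·c²: 14904471215/122595579171·169/25 + (-6029806915/75443433336)·21904/3025 + 11278575/1047825463·92416/11025 = 1/3 ✓
b·Ac: (-6029806915/75443433336)·(-156/55) + 11278575/1047825463·(-4601/825) = 1/6 ✓
b·c³: 14904471215/122595579171·2197/125 + (-6029806915/75443433336)·(-3241792/166375) + 11278575/1047825463·(-28094464/1157625) = 20773058534381/6051192048825 ≠ 1/4 ⇒ order 3.
b·(c∘Ac): (-6029806915/75443433336)·23088/3025 + 11278575/1047825463·1398704/86625 = -6856222414/15717381945 ≠ 1/8
b·Ac²: (-6029806915/75443433336)·(-2028/275) + 11278575/1047825463·(-442603/45375) = 167502520049/345782402790 ≠ 1/12
b·A²c: 11278575/1047825463·(-52/55) = -10663380/1047825463 ≠ 1/24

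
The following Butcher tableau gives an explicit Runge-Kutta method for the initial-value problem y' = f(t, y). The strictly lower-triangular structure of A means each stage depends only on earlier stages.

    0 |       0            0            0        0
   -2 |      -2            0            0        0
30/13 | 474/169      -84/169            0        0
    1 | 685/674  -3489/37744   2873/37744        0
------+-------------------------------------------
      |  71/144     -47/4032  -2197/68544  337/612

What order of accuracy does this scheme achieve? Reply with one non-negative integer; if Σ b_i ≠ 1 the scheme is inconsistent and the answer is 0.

4

b = (71/144, -47/4032, -2197/68544, 337/612)
c = (0, -2, 30/13, 1)
Ac = (0, 0, 168/169, 243/674)
Σ b_i: 71/144·1 + (-47/4032)·1 + (-2197/68544)·1 + 337/612·1 = 1 ✓
b·c: (-47/4032)·(-2) + (-2197/68544)·30/13 + 337/612·1 = 1/2 ✓
b·c²: (-47/4032)·4 + (-2197/68544)·900/169 + 337/612·1 = 1/3 ✓
b·Ac: (-2197/68544)·168/169 + 337/612·243/674 = 1/6 ✓
b·c³: (-47/4032)·(-8) + (-2197/68544)·27000/2197 + 337/612·1 = 1/4 ✓
b·(c∘Ac): (-2197/68544)·5040/2197 + 337/612·243/674 = 1/8 ✓
b·Ac²: (-2197/68544)·(-336/169) + 337/612·12/337 = 1/12 ✓
b·A²c: 337/612·51/674 = 1/24 ✓; 4 stages ⇒ order 4.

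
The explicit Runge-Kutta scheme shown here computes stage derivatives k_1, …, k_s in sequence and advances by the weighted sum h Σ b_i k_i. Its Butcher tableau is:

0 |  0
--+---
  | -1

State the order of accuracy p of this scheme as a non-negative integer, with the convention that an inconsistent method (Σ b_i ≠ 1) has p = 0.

0

b = (-1)
c = (0)
Σ b_i: (-1)·1 = -1 ≠ 1 ⇒ order 0.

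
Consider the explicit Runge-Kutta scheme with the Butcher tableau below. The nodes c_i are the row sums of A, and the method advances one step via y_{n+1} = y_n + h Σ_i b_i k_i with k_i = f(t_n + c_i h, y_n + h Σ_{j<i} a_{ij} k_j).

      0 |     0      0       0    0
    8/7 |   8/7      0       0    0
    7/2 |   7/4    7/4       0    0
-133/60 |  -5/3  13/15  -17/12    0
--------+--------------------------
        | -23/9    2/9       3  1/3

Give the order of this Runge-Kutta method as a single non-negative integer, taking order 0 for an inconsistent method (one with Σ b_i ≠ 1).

1

b = (-23/9, 2/9, 3, 1/3)
c = (0, 8/7, 7/2, -133/60)
Ac = (0, 0, 2, -1111/280)
Σ b_i: (-23/9)·1 + 2/9·1 + 3·1 + 1/3·1 = 1 ✓
b·c: 2/9·8/7 + 3·7/2 + 1/3·(-133/60) = 12619/1260 ≠ 1/2 ⇒ order 1.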